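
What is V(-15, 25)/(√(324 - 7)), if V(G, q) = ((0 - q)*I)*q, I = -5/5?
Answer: 625*√317/317 ≈ 35.104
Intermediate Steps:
I = -1 (I = -5*⅕ = -1)
V(G, q) = q² (V(G, q) = ((0 - q)*(-1))*q = (-q*(-1))*q = q*q = q²)
V(-15, 25)/(√(324 - 7)) = 25²/(√(324 - 7)) = 625/(√317) = 625*(√317/317) = 625*√317/317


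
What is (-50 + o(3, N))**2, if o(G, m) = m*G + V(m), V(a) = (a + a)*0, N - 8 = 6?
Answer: 64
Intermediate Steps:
N = 14 (N = 8 + 6 = 14)
V(a) = 0 (V(a) = (2*a)*0 = 0)
o(G, m) = G*m (o(G, m) = m*G + 0 = G*m + 0 = G*m)
(-50 + o(3, N))**2 = (-50 + 3*14)**2 = (-50 + 42)**2 = (-8)**2 = 64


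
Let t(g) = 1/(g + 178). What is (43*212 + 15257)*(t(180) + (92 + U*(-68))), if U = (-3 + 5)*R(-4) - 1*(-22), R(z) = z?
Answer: -7503934867/358 ≈ -2.0961e+7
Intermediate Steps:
U = 14 (U = (-3 + 5)*(-4) - 1*(-22) = 2*(-4) + 22 = -8 + 22 = 14)
t(g) = 1/(178 + g)
(43*212 + 15257)*(t(180) + (92 + U*(-68))) = (43*212 + 15257)*(1/(178 + 180) + (92 + 14*(-68))) = (9116 + 15257)*(1/358 + (92 - 952)) = 24373*(1/358 - 860) = 24373*(-307879/358) = -7503934867/358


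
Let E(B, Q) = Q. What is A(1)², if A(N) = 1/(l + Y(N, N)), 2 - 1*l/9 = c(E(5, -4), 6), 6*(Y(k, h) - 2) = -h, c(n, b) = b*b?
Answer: 36/3330625 ≈ 1.0809e-5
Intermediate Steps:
c(n, b) = b²
Y(k, h) = 2 - h/6 (Y(k, h) = 2 + (-h)/6 = 2 - h/6)
l = -306 (l = 18 - 9*6² = 18 - 9*36 = 18 - 324 = -306)
A(N) = 1/(-304 - N/6) (A(N) = 1/(-306 + (2 - N/6)) = 1/(-304 - N/6))
A(1)² = (-6/(1824 + 1))² = (-6/1825)² = 36/3330625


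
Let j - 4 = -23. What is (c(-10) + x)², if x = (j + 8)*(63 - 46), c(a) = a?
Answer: 38809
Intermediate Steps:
j = -19 (j = 4 - 23 = -19)
x = -187 (x = (-19 + 8)*(63 - 46) = -11*17 = -187)
(c(-10) + x)² = (-10 - 187)² = (-197)² = 38809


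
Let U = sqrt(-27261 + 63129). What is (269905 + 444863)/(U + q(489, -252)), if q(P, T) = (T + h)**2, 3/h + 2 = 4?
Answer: 239209977024/21000309371 - 53369344*sqrt(183)/21000309371 ≈ 11.356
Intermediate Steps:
h = 3/2 (h = 3/(-2 + 4) = 3/2 ≈ 1.5000)
U = 14*sqrt(183) (U = sqrt(35868) = 14*sqrt(183) ≈ 189.39)
q(P, T) = (3/2 + T)**2 (q(P, T) = (T + 3/2)**2 = (3/2 + T)**2)
(269905 + 444863)/(U + q(489, -252)) = (269905 + 444863)/(14*sqrt(183) + (3 + 2*(-252))**2/4) = 714768/(14*sqrt(183) + (3 - 504)**2/4) = 714768/(14*sqrt(183) + (1/4)*(-501)**2) = 714768/(14*sqrt(183) + (1/4)*251001) = 714768/(14*sqrt(183) + 251001/4) = 714768/(251001/4 + 14*sqrt(183))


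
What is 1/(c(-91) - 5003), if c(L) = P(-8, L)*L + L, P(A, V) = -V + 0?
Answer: -1/13375 ≈ -7.4766e-5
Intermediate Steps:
P(A, V) = -V
c(L) = L - L² (c(L) = (-L)*L + L = -L² + L = L - L²)
1/(c(-91) - 5003) = 1/(-91*(1 - 1*(-91)) - 5003) = 1/(-91*(1 + 91) - 5003) = 1/(-91*92 - 5003) = 1/(-8372 - 5003) = 1/(-13375) = -1/13375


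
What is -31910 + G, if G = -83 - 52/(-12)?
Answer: -95966/3 ≈ -31989.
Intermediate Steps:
G = -236/3 (G = -83 - 1/12*(-52) = -83 + 13/3 = -236/3 ≈ -78.667)
-31910 + G = -31910 - 236/3 = -95966/3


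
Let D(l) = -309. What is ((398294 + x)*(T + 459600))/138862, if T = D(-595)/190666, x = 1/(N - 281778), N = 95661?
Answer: 309331243204960984787/234651546275084 ≈ 1.3183e+6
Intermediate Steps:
x = -1/186117 (x = 1/(95661 - 281778) = 1/(-186117) = -1/186117 ≈ -5.3730e-6)
T = -309/190666 ≈ -0.0016206
((398294 + x)*(T + 459600))/138862 = ((398294 - 1/186117)*(-309/190666 + 459600))/138862 = ((74129284397/186117)*(87630093291/190666))*(1/138862) = (309331243204960984787/1689818282)*(1/138862) = 309331243204960984787/234651546275084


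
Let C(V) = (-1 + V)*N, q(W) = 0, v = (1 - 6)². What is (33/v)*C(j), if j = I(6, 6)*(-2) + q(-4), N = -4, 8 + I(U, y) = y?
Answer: -396/25 ≈ -15.840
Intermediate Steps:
v = 25 (v = (-5)² = 25)
I(U, y) = -8 + y
j = 4 (j = (-8 + 6)*(-2) + 0 = -2*(-2) + 0 = 4 + 0 = 4)
C(V) = 4 - 4*V (C(V) = (-1 + V)*(-4) = 4 - 4*V)
(33/v)*C(j) = (33/25)*(4 - 4*4) = (33*(1/25))*(4 - 16) = (33/25)*(-12) = -396/25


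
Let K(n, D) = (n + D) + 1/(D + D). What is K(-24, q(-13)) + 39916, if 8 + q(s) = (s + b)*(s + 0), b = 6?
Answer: 6635851/166 ≈ 39975.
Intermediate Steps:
q(s) = -8 + s*(6 + s) (q(s) = -8 + (s + 6)*(s + 0) = -8 + (6 + s)*s = -8 + s*(6 + s))
K(n, D) = D + n + 1/(2*D) (K(n, D) = (D + n) + 1/(2*D) = D + n + 1/(2*D))
K(-24, q(-13)) + 39916 = ((-8 + (-13)² + 6*(-13)) - 24 + 1/(2*(-8 + (-13)² + 6*(-13)))) + 39916 = ((-8 + 169 - 78) - 24 + 1/(2*(-8 + 169 - 78))) + 39916 = (83 - 24 + (½)/83) + 39916 = (83 - 24 + (½)*(1/83)) + 39916 = (83 - 24 + 1/166) + 39916 = 9795/166 + 39916 = 6635851/166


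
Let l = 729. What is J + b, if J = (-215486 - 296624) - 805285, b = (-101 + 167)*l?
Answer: -1269281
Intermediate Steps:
b = 48114 (b = (-101 + 167)*729 = 66*729 = 48114)
J = -1317395 (J = -512110 - 805285 = -1317395)
J + b = -1317395 + 48114 = -1269281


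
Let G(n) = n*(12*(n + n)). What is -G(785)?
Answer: -14789400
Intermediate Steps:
G(n) = 24*n² (G(n) = n*(12*(2*n)) = n*(24*n) = 24*n²)
-G(785) = -24*785² = -24*616225 = -1*14789400 = -14789400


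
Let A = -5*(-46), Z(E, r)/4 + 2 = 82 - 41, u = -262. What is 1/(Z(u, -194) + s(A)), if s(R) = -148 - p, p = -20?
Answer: 1/28 ≈ 0.035714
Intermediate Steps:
Z(E, r) = 156 (Z(E, r) = -8 + 4*(82 - 41) = -8 + 4*41 = -8 + 164 = 156)
A = 230
s(R) = -128 (s(R) = -148 - 1*(-20) = -148 + 20 = -128)
1/(Z(u, -194) + s(A)) = 1/(156 - 128) = 1/28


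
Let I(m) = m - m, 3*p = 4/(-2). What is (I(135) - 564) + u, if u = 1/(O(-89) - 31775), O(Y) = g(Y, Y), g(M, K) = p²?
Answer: -161287653/285971 ≈ -564.00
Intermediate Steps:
p = -⅔ (p = (4/(-2))/3 = (4*(-½))/3 = (⅓)*(-2) = -⅔ ≈ -0.66667)
I(m) = 0
g(M, K) = 4/9 (g(M, K) = (-⅔)² = 4/9)
O(Y) = 4/9
u = -9/285971 (u = 1/(4/9 - 31775) = 1/(-285971/9) = -9/285971 ≈ -3.1472e-5)
(I(135) - 564) + u = (0 - 564) - 9/285971 = -564 - 9/285971 = -161287653/285971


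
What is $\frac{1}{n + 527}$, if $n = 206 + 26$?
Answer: $\frac{1}{759} \approx 0.0013175$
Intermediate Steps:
$n = 232$
$\frac{1}{n + 527} = \frac{1}{232 + 527} = \frac{1}{759}$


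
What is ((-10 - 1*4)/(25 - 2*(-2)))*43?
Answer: -602/29 ≈ -20.759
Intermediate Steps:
((-10 - 1*4)/(25 - 2*(-2)))*43 = ((-10 - 4)/(25 + 4))*43 = -14/29*43 = -602/29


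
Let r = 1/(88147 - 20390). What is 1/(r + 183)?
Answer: 67757/12399532 ≈ 0.0054645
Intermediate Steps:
r = 1/67757 ≈ 1.4759e-5
1/(r + 183) = 1/(1/67757 + 183) = 1/(12399532/67757) = 67757/12399532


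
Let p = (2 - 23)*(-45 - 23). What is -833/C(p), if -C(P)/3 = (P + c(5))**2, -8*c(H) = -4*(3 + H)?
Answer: 833/6151872 ≈ 0.00013541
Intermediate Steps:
p = 1428 (p = -21*(-68) = 1428)
c(H) = 3/2 + H/2 (c(H) = -(-1)*(3 + H)/2 = -(-12 - 4*H)/8 = 3/2 + H/2)
C(P) = -3*(4 + P)**2 (C(P) = -3*(P + (3/2 + (1/2)*5))**2 = -3*(P + (3/2 + 5/2))**2 = -3*(P + 4)**2 = -3*(4 + P)**2)
-833/C(p) = -833*(-1/(3*(4 + 1428)**2)) = -833/((-3*1432**2)) = -833/((-3*2050624)) = -833/(-6151872) = -833*(-1/6151872) = 833/6151872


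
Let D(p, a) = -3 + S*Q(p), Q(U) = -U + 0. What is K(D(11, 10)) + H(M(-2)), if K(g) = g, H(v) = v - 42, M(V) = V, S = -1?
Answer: -36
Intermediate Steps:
H(v) = -42 + v
Q(U) = -U
D(p, a) = -3 + p (D(p, a) = -3 - (-1)*p = -3 + p)
K(D(11, 10)) + H(M(-2)) = (-3 + 11) + (-42 - 2) = 8 - 44 = -36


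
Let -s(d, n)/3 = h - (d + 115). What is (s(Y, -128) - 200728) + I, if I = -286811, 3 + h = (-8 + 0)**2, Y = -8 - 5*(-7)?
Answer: -487296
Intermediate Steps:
Y = 27 (Y = -8 + 35 = 27)
h = 61 (h = -3 + (-8 + 0)**2 = -3 + (-8)**2 = -3 + 64 = 61)
s(d, n) = 162 + 3*d (s(d, n) = -3*(61 - (d + 115)) = -3*(61 - (115 + d)) = -3*(61 + (-115 - d)) = -3*(-54 - d) = 162 + 3*d)
(s(Y, -128) - 200728) + I = ((162 + 3*27) - 200728) - 286811 = ((162 + 81) - 200728) - 286811 = (243 - 200728) - 286811 = -200485 - 286811 = -487296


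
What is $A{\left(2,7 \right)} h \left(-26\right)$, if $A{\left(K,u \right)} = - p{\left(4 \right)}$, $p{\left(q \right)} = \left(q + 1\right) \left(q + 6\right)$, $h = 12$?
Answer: $15600$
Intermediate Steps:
$p{\left(q \right)} = \left(1 + q\right) \left(6 + q\right)$
$A{\left(K,u \right)} = -50$ ($A{\left(K,u \right)} = - (6 + 4^{2} + 7 \cdot 4) = - (6 + 16 + 28) = \left(-1\right) 50 = -50$)
$A{\left(2,7 \right)} h \left(-26\right) = \left(-50\right) 12 \left(-26\right) = \left(-600\right) \left(-26\right) = 15600$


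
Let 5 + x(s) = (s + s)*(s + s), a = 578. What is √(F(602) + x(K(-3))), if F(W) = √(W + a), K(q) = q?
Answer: √(31 + 2*√295) ≈ 8.0840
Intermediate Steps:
F(W) = √(578 + W) (F(W) = √(W + 578) = √(578 + W))
x(s) = -5 + 4*s² (x(s) = -5 + (s + s)*(s + s) = -5 + (2*s)*(2*s) = -5 + 4*s²)
√(F(602) + x(K(-3))) = √(√(578 + 602) + (-5 + 4*(-3)²)) = √(√1180 + (-5 + 4*9)) = √(2*√295 + (-5 + 36)) = √(2*√295 + 31) = √(31 + 2*√295)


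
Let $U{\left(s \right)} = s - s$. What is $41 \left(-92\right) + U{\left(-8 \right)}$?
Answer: $-3772$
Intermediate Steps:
$U{\left(s \right)} = 0$
$41 \left(-92\right) + U{\left(-8 \right)} = 41 \left(-92\right) + 0 = -3772 + 0 = -3772$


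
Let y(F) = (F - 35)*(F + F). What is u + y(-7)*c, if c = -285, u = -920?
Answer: -168500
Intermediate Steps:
y(F) = 2*F*(-35 + F) (y(F) = (-35 + F)*(2*F) = 2*F*(-35 + F))
u + y(-7)*c = -920 + (2*(-7)*(-35 - 7))*(-285) = -920 + (2*(-7)*(-42))*(-285) = -920 + 588*(-285) = -920 - 167580 = -168500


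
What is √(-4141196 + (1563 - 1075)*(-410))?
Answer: 18*I*√13399 ≈ 2083.6*I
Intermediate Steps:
√(-4141196 + (1563 - 1075)*(-410)) = √(-4141196 + 488*(-410)) = √(-4141196 - 200080) = √(-4341276) = 18*I*√13399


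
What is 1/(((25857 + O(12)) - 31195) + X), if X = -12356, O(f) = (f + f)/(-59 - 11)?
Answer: -35/619302 ≈ -5.6515e-5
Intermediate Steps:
O(f) = -f/35 (O(f) = (2*f)/(-70) = (2*f)*(-1/70) = -f/35)
1/(((25857 + O(12)) - 31195) + X) = 1/(((25857 - 1/35*12) - 31195) - 12356) = 1/(((25857 - 12/35) - 31195) - 12356) = 1/((904983/35 - 31195) - 12356) = 1/(-186842/35 - 12356) = 1/(-619302/35) = -35/619302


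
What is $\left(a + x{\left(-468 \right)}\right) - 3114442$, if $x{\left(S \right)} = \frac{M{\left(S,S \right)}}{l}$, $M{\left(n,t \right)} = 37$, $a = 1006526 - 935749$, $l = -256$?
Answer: $- \frac{779178277}{256} \approx -3.0437 \cdot 10^{6}$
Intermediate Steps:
$a = 70777$
$x{\left(S \right)} = - \frac{37}{256}$ ($x{\left(S \right)} = \frac{37}{-256} = 37 \left(- \frac{1}{256}\right) = - \frac{37}{256}$)
$\left(a + x{\left(-468 \right)}\right) - 3114442 = \left(70777 - \frac{37}{256}\right) - 3114442 = \frac{18118875}{256} - 3114442 = - \frac{779178277}{256}$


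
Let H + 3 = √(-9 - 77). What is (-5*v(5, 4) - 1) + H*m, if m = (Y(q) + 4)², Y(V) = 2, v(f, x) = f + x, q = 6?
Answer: -154 + 36*I*√86 ≈ -154.0 + 333.85*I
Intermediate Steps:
H = -3 + I*√86 (H = -3 + √(-9 - 77) = -3 + √(-86) = -3 + I*√86 ≈ -3.0 + 9.2736*I)
m = 36 (m = (2 + 4)² = 6² = 36)
(-5*v(5, 4) - 1) + H*m = (-5*(5 + 4) - 1) + (-3 + I*√86)*36 = (-5*9 - 1) + (-108 + 36*I*√86) = (-45 - 1) + (-108 + 36*I*√86) = -46 + (-108 + 36*I*√86) = -154 + 36*I*√86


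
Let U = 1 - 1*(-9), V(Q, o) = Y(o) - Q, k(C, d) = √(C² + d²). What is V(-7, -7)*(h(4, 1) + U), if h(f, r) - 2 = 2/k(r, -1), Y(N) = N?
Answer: 0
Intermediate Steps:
V(Q, o) = o - Q
U = 10 (U = 1 + 9 = 10)
h(f, r) = 2 + 2/√(1 + r²) (h(f, r) = 2 + 2/(√(r² + (-1)²)) = 2 + 2/(√(r² + 1)) = 2 + 2/(√(1 + r²)) = 2 + 2/√(1 + r²))
V(-7, -7)*(h(4, 1) + U) = (-7 - 1*(-7))*((2 + 2/√(1 + 1²)) + 10) = (-7 + 7)*((2 + 2/√(1 + 1)) + 10) = 0*((2 + 2/√2) + 10) = 0*((2 + 2*(√2/2)) + 10) = 0*((2 + √2) + 10) = 0*(12 + √2) = 0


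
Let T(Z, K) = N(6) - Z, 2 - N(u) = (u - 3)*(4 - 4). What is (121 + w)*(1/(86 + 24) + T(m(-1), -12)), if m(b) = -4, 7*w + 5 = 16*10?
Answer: 331161/385 ≈ 860.16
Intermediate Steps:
w = 155/7 (w = -5/7 + (16*10)/7 = -5/7 + (⅐)*160 = -5/7 + 160/7 = 155/7 ≈ 22.143)
N(u) = 2 (N(u) = 2 - (u - 3)*(4 - 4) = 2 - (-3 + u)*0 = 2 - 1*0 = 2 + 0 = 2)
T(Z, K) = 2 - Z
(121 + w)*(1/(86 + 24) + T(m(-1), -12)) = (121 + 155/7)*(1/(86 + 24) + (2 - 1*(-4))) = 1002*(1/110 + (2 + 4))/7 = 1002*(1/110 + 6)/7 = (1002/7)*(661/110) = 331161/385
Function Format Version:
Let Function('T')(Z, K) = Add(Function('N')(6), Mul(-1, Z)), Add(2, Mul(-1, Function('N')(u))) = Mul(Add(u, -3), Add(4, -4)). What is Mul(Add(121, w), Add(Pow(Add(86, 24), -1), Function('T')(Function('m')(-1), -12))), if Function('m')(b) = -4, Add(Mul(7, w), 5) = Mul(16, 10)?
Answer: Rational(331161, 385) ≈ 860.16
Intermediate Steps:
w = Rational(155, 7) (w = Add(Rational(-5, 7), Mul(Rational(1, 7), Mul(16, 10))) = Add(Rational(-5, 7), Mul(Rational(1, 7), 160)) = Add(Rational(-5, 7), Rational(160, 7)) = Rational(155, 7) ≈ 22.143)
Function('N')(u) = 2 (Function('N')(u) = Add(2, Mul(-1, Mul(Add(u, -3), Add(4, -4)))) = Add(2, Mul(-1, Mul(Add(-3, u), 0))) = Add(2, Mul(-1, 0)) = Add(2, 0) = 2)
Function('T')(Z, K) = Add(2, Mul(-1, Z))
Mul(Add(121, w), Add(Pow(Add(86, 24), -1), Function('T')(Function('m')(-1), -12))) = Mul(Add(121, Rational(155, 7)), Add(Pow(Add(86, 24), -1), Add(2, Mul(-1, -4)))) = Mul(Rational(1002, 7), Add(Pow(110, -1), Add(2, 4))) = Mul(Rational(1002, 7), Add(Rational(1, 110), 6)) = Mul(Rational(1002, 7), Rational(661, 110)) = Rational(331161, 385)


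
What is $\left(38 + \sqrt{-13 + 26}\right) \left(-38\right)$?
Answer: $-1444 - 38 \sqrt{13} \approx -1581.0$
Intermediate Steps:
$\left(38 + \sqrt{-13 + 26}\right) \left(-38\right) = \left(38 + \sqrt{13}\right) \left(-38\right) = -1444 - 38 \sqrt{13}$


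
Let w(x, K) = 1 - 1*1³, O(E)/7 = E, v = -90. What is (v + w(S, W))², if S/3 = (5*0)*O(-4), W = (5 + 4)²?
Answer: 8100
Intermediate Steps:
O(E) = 7*E
W = 81 (W = 9² = 81)
S = 0 (S = 3*((5*0)*(7*(-4))) = 3*(0*(-28)) = 3*0 = 0)
w(x, K) = 0 (w(x, K) = 1 - 1*1 = 1 - 1 = 0)
(v + w(S, W))² = (-90 + 0)² = (-90)² = 8100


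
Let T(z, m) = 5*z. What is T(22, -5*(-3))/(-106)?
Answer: -55/53 ≈ -1.0377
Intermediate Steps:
T(22, -5*(-3))/(-106) = (5*22)/(-106) = 110*(-1/106) = -55/53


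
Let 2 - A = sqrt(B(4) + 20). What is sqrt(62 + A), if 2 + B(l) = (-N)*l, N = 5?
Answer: sqrt(64 - I*sqrt(2)) ≈ 8.0005 - 0.08838*I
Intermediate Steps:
B(l) = -2 - 5*l (B(l) = -2 + (-1*5)*l = -2 - 5*l)
A = 2 - I*sqrt(2) (A = 2 - sqrt((-2 - 5*4) + 20) = 2 - sqrt((-2 - 20) + 20) = 2 - sqrt(-22 + 20) = 2 - sqrt(-2) = 2 - I*sqrt(2) ≈ 2.0 - 1.4142*I)
sqrt(62 + A) = sqrt(62 + (2 - I*sqrt(2))) = sqrt(64 - I*sqrt(2))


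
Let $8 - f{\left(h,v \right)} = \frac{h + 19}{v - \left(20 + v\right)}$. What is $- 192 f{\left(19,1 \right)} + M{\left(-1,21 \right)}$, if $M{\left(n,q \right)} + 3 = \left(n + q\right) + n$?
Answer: $- \frac{9424}{5} \approx -1884.8$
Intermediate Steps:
$f{\left(h,v \right)} = \frac{179}{20} + \frac{h}{20}$ ($f{\left(h,v \right)} = 8 - \frac{h + 19}{v - \left(20 + v\right)} = 8 - \frac{19 + h}{-20} = 8 - \left(19 + h\right) \left(- \frac{1}{20}\right) = 8 - \left(- \frac{19}{20} - \frac{h}{20}\right) = 8 + \left(\frac{19}{20} + \frac{h}{20}\right) = \frac{179}{20} + \frac{h}{20}$)
$M{\left(n,q \right)} = -3 + q + 2 n$ ($M{\left(n,q \right)} = -3 + \left(\left(n + q\right) + n\right) = -3 + \left(q + 2 n\right) = -3 + q + 2 n$)
$- 192 f{\left(19,1 \right)} + M{\left(-1,21 \right)} = - 192 \left(\frac{179}{20} + \frac{1}{20} \cdot 19\right) + \left(-3 + 21 + 2 \left(-1\right)\right) = - 192 \left(\frac{179}{20} + \frac{19}{20}\right) - -16 = \left(-192\right) \frac{99}{10} + 16 = - \frac{9504}{5} + 16 = - \frac{9424}{5}$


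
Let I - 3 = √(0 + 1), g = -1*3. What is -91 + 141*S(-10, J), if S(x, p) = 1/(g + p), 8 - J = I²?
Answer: -1142/11 ≈ -103.82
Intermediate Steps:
g = -3
I = 4 (I = 3 + √(0 + 1) = 3 + √1 = 3 + 1 = 4)
J = -8 (J = 8 - 1*4² = 8 - 1*16 = 8 - 16 = -8)
S(x, p) = 1/(-3 + p)
-91 + 141*S(-10, J) = -91 + 141/(-3 - 8) = -91 + 141/(-11) = -91 + 141*(-1/11) = -91 - 141/11 = -1142/11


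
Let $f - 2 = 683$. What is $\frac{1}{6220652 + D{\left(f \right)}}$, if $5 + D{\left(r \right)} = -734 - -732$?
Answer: $\frac{1}{6220645} \approx 1.6076 \cdot 10^{-7}$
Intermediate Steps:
$f = 685$ ($f = 2 + 683 = 685$)
$D{\left(r \right)} = -7$ ($D{\left(r \right)} = -5 - 2 = -7$)
$\frac{1}{6220652 + D{\left(f \right)}} = \frac{1}{6220652 - 7} = \frac{1}{6220645}$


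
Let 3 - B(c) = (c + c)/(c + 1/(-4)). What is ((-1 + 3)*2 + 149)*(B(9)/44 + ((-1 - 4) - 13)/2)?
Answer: -192321/140 ≈ -1373.7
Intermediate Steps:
B(c) = 3 - 2*c/(-¼ + c) (B(c) = 3 - (c + c)/(c + 1/(-4)) = 3 - 2*c/(c - ¼) = 3 - 2*c/(-¼ + c))
((-1 + 3)*2 + 149)*(B(9)/44 + ((-1 - 4) - 13)/2) = ((-1 + 3)*2 + 149)*(((-3 + 4*9)/(-1 + 4*9))/44 + ((-1 - 4) - 13)/2) = (2*2 + 149)*(((-3 + 36)/(-1 + 36))*(1/44) + (-5 - 13)*(½)) = (4 + 149)*((33/35)*(1/44) - 18*½) = 153*(((1/35)*33)*(1/44) - 9) = 153*((33/35)*(1/44) - 9) = 153*(3/140 - 9) = 153*(-1257/140) = -192321/140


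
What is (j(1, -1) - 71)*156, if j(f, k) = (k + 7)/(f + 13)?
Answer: -77064/7 ≈ -11009.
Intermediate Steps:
j(f, k) = (7 + k)/(13 + f)
(j(1, -1) - 71)*156 = ((7 - 1)/(13 + 1) - 71)*156 = (6/14 - 71)*156 = ((1/14)*6 - 71)*156 = (3/7 - 71)*156 = -494/7*156 = -77064/7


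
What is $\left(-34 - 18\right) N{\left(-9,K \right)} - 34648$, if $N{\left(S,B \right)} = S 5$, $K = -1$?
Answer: $-32308$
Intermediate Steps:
$N{\left(S,B \right)} = 5 S$
$\left(-34 - 18\right) N{\left(-9,K \right)} - 34648 = \left(-34 - 18\right) 5 \left(-9\right) - 34648 = \left(-52\right) \left(-45\right) - 34648 = 2340 - 34648 = -32308$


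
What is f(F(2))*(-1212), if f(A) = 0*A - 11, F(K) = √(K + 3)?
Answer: 13332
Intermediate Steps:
F(K) = √(3 + K)
f(A) = -11 (f(A) = 0 - 11 = -11)
f(F(2))*(-1212) = -11*(-1212) = 13332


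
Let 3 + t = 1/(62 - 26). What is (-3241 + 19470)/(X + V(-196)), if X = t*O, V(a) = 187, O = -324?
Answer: 16229/1150 ≈ 14.112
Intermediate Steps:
t = -107/36 (t = -3 + 1/(62 - 26) = -3 + 1/36 = -107/36 ≈ -2.9722)
X = 963 (X = -107/36*(-324) = 963)
(-3241 + 19470)/(X + V(-196)) = (-3241 + 19470)/(963 + 187) = 16229/1150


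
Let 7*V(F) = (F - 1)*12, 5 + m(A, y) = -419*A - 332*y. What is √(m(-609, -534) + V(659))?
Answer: √433582 ≈ 658.47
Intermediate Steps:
m(A, y) = -5 - 419*A - 332*y (m(A, y) = -5 + (-419*A - 332*y) = -5 - 419*A - 332*y)
V(F) = -12/7 + 12*F/7 (V(F) = ((F - 1)*12)/7 = ((-1 + F)*12)/7 = (-12 + 12*F)/7 = -12/7 + 12*F/7)
√(m(-609, -534) + V(659)) = √((-5 - 419*(-609) - 332*(-534)) + (-12/7 + (12/7)*659)) = √((-5 + 255171 + 177288) + (-12/7 + 7908/7)) = √(432454 + 1128) = √433582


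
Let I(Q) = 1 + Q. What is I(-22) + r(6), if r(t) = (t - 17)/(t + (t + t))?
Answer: -389/18 ≈ -21.611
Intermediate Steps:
r(t) = (-17 + t)/(3*t) (r(t) = (-17 + t)/(t + 2*t) = (-17 + t)/((3*t)) = (-17 + t)*(1/(3*t)) = (-17 + t)/(3*t))
I(-22) + r(6) = (1 - 22) + (⅓)*(-17 + 6)/6 = -21 + (⅓)*(⅙)*(-11) = -21 - 11/18 = -389/18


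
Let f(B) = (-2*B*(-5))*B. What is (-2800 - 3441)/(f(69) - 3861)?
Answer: -6241/43749 ≈ -0.14265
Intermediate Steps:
f(B) = 10*B**2 (f(B) = (10*B)*B = 10*B**2)
(-2800 - 3441)/(f(69) - 3861) = (-2800 - 3441)/(10*69**2 - 3861) = -6241/(10*4761 - 3861) = -6241/(47610 - 3861) = -6241/43749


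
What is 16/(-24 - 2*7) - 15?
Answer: -293/19 ≈ -15.421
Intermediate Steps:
16/(-24 - 2*7) - 15 = 16/(-24 - 14) - 15 = 16/(-38) - 15 = -1/38*16 - 15 = -8/19 - 15 = -293/19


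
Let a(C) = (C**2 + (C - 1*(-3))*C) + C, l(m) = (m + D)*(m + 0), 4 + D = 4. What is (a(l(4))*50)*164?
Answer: 4723200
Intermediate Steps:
D = 0 (D = -4 + 4 = 0)
l(m) = m**2 (l(m) = (m + 0)*(m + 0) = m*m = m**2)
a(C) = C + C**2 + C*(3 + C) (a(C) = (C**2 + (C + 3)*C) + C = (C**2 + (3 + C)*C) + C = (C**2 + C*(3 + C)) + C = C + C**2 + C*(3 + C))
(a(l(4))*50)*164 = ((2*4**2*(2 + 4**2))*50)*164 = ((2*16*(2 + 16))*50)*164 = ((2*16*18)*50)*164 = (576*50)*164 = 28800*164 = 4723200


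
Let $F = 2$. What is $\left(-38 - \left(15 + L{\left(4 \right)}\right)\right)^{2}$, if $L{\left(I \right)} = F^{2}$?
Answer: $3249$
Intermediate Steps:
$L{\left(I \right)} = 4$ ($L{\left(I \right)} = 2^{2} = 4$)
$\left(-38 - \left(15 + L{\left(4 \right)}\right)\right)^{2} = \left(-38 - 19\right)^{2} = \left(-57\right)^{2} = 3249$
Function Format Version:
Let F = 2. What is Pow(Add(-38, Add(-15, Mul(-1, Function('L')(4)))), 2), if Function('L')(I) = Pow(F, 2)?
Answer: 3249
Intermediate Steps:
Function('L')(I) = 4 (Function('L')(I) = Pow(2, 2) = 4)
Pow(Add(-38, Add(-15, Mul(-1, Function('L')(4)))), 2) = Pow(Add(-38, Add(-15, Mul(-1, 4))), 2) = Pow(Add(-38, Add(-15, -4)), 2) = Pow(Add(-38, -19), 2) = Pow(-57, 2) = 3249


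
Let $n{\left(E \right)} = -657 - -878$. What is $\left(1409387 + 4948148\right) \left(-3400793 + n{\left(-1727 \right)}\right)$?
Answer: $-21619255510020$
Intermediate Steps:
$n{\left(E \right)} = 221$ ($n{\left(E \right)} = -657 + 878 = 221$)
$\left(1409387 + 4948148\right) \left(-3400793 + n{\left(-1727 \right)}\right) = \left(1409387 + 4948148\right) \left(-3400793 + 221\right) = 6357535 \left(-3400572\right) = -21619255510020$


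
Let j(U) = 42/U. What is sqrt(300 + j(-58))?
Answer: sqrt(251691)/29 ≈ 17.300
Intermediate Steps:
sqrt(300 + j(-58)) = sqrt(300 + 42/(-58)) = sqrt(300 + 42*(-1/58)) = sqrt(300 - 21/29) = sqrt(8679/29) = sqrt(251691)/29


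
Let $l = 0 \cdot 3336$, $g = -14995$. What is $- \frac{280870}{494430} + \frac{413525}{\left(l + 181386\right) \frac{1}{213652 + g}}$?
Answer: $\frac{150434050164859}{332158074} \approx 4.529 \cdot 10^{5}$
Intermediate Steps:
$l = 0$
$- \frac{280870}{494430} + \frac{413525}{\left(l + 181386\right) \frac{1}{213652 + g}} = - \frac{280870}{494430} + \frac{413525}{\left(0 + 181386\right) \frac{1}{213652 - 14995}} = \left(-280870\right) \frac{1}{494430} + \frac{413525}{181386 \cdot \frac{1}{198657}} = - \frac{28087}{49443} + \frac{413525}{181386 \cdot \frac{1}{198657}} = - \frac{28087}{49443} + \frac{413525}{\frac{20154}{22073}} = - \frac{28087}{49443} + 413525 \cdot \frac{22073}{20154} = - \frac{28087}{49443} + \frac{9127737325}{20154} = \frac{150434050164859}{332158074}$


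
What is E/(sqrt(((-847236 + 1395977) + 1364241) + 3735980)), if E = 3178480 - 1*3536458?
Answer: -178989*sqrt(5648962)/2824481 ≈ -150.62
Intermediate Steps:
E = -357978 (E = 3178480 - 3536458 = -357978)
E/(sqrt(((-847236 + 1395977) + 1364241) + 3735980)) = -357978/sqrt(((-847236 + 1395977) + 1364241) + 3735980) = -357978/sqrt((548741 + 1364241) + 3735980) = -357978/sqrt(1912982 + 3735980) = -357978*sqrt(5648962)/5648962 = -178989*sqrt(5648962)/2824481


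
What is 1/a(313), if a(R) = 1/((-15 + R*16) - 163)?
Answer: 4830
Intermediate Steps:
a(R) = 1/(-178 + 16*R) (a(R) = 1/((-15 + 16*R) - 163) = 1/(-178 + 16*R))
1/a(313) = 1/(1/(2*(-89 + 8*313))) = 1/(1/(2*(-89 + 2504))) = 1/((1/2)/2415) = 1/((1/2)*(1/2415)) = 1/(1/4830) = 4830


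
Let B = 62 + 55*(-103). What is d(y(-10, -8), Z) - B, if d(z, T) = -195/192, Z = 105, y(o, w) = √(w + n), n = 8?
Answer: 358527/64 ≈ 5602.0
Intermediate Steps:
y(o, w) = √(8 + w) (y(o, w) = √(w + 8) = √(8 + w))
d(z, T) = -65/64 (d(z, T) = -195*1/192 = -65/64)
B = -5603 (B = 62 - 5665 = -5603)
d(y(-10, -8), Z) - B = -65/64 - 1*(-5603) = -65/64 + 5603 = 358527/64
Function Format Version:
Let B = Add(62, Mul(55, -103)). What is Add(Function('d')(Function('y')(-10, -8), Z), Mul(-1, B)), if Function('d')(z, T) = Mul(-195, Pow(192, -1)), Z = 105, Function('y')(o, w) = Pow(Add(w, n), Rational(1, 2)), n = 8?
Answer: Rational(358527, 64) ≈ 5602.0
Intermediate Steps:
Function('y')(o, w) = Pow(Add(8, w), Rational(1, 2)) (Function('y')(o, w) = Pow(Add(w, 8), Rational(1, 2)) = Pow(Add(8, w), Rational(1, 2)))
Function('d')(z, T) = Rational(-65, 64) (Function('d')(z, T) = Mul(-195, Rational(1, 192)) = Rational(-65, 64))
B = -5603 (B = Add(62, -5665) = -5603)
Add(Function('d')(Function('y')(-10, -8), Z), Mul(-1, B)) = Add(Rational(-65, 64), Mul(-1, -5603)) = Add(Rational(-65, 64), 5603) = Rational(358527, 64)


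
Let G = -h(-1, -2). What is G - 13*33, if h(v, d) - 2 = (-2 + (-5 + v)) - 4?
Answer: -419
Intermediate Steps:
h(v, d) = -9 + v (h(v, d) = 2 + ((-2 + (-5 + v)) - 4) = 2 + ((-7 + v) - 4) = 2 + (-11 + v) = -9 + v)
G = 10 (G = -(-9 - 1) = -1*(-10) = 10)
G - 13*33 = 10 - 13*33 = 10 - 429 = -419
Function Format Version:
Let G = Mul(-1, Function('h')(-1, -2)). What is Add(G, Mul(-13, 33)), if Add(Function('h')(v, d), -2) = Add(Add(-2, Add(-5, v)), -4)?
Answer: -419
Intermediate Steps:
Function('h')(v, d) = Add(-9, v) (Function('h')(v, d) = Add(2, Add(Add(-2, Add(-5, v)), -4)) = Add(2, Add(Add(-7, v), -4)) = Add(2, Add(-11, v)) = Add(-9, v))
G = 10 (G = Mul(-1, Add(-9, -1)) = Mul(-1, -10) = 10)
Add(G, Mul(-13, 33)) = Add(10, Mul(-13, 33)) = Add(10, -429) = -419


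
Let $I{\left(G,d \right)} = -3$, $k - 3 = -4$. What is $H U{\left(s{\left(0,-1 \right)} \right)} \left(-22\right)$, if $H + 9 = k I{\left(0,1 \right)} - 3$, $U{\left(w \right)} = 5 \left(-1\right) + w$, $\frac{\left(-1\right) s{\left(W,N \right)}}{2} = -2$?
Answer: $-198$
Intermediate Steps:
$k = -1$ ($k = 3 - 4 = -1$)
$s{\left(W,N \right)} = 4$ ($s{\left(W,N \right)} = \left(-2\right) \left(-2\right) = 4$)
$U{\left(w \right)} = -5 + w$
$H = -9$ ($H = -9 - 0 = -9 + \left(3 - 3\right) = -9 + 0 = -9$)
$H U{\left(s{\left(0,-1 \right)} \right)} \left(-22\right) = - 9 \left(-5 + 4\right) \left(-22\right) = \left(-9\right) \left(-1\right) \left(-22\right) = 9 \left(-22\right) = -198$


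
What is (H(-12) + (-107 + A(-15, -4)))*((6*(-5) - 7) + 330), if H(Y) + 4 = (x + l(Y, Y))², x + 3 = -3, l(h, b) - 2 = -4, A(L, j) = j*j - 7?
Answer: -11134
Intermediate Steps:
A(L, j) = -7 + j² (A(L, j) = j² - 7 = -7 + j²)
l(h, b) = -2 (l(h, b) = 2 - 4 = -2)
x = -6 (x = -3 - 3 = -6)
H(Y) = 60 (H(Y) = -4 + (-6 - 2)² = -4 + (-8)² = -4 + 64 = 60)
(H(-12) + (-107 + A(-15, -4)))*((6*(-5) - 7) + 330) = (60 + (-107 + (-7 + (-4)²)))*((6*(-5) - 7) + 330) = (60 + (-107 + (-7 + 16)))*((-30 - 7) + 330) = (60 + (-107 + 9))*(-37 + 330) = (60 - 98)*293 = -38*293 = -11134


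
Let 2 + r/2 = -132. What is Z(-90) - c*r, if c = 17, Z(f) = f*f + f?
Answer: 12566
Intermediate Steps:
r = -268 (r = -4 + 2*(-132) = -4 - 264 = -268)
Z(f) = f + f**2 (Z(f) = f**2 + f = f + f**2)
Z(-90) - c*r = -90*(1 - 90) - 17*(-268) = -90*(-89) - 1*(-4556) = 8010 + 4556 = 12566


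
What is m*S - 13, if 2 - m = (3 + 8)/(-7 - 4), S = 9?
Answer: 14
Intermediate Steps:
m = 3 (m = 2 - (3 + 8)/(-7 - 4) = 2 - 11/(-11) = 2 - 11*(-1)/11 = 2 - 1*(-1) = 2 + 1 = 3)
m*S - 13 = 3*9 - 13 = 27 - 13 = 14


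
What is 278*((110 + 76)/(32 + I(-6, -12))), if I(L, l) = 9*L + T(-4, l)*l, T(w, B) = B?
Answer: 25854/61 ≈ 423.84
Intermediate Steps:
I(L, l) = l**2 + 9*L (I(L, l) = 9*L + l*l = 9*L + l**2 = l**2 + 9*L)
278*((110 + 76)/(32 + I(-6, -12))) = 278*((110 + 76)/(32 + ((-12)**2 + 9*(-6)))) = 278*(186/(32 + (144 - 54))) = 278*(186/(32 + 90)) = 278*(186/122) = 278*(186*(1/122)) = 278*(93/61) = 25854/61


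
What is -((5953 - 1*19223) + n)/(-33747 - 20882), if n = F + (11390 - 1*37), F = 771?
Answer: -1146/54629 ≈ -0.020978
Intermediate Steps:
n = 12124 (n = 771 + (11390 - 1*37) = 771 + (11390 - 37) = 771 + 11353 = 12124)
-((5953 - 1*19223) + n)/(-33747 - 20882) = -((5953 - 1*19223) + 12124)/(-33747 - 20882) = -((5953 - 19223) + 12124)/(-54629) = -(-13270 + 12124)*(-1)/54629 = -(-1146)*(-1)/54629 = -1*1146/54629 = -1146/54629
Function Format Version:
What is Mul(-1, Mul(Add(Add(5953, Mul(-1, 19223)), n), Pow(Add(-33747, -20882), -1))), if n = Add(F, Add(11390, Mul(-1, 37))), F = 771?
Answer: Rational(-1146, 54629) ≈ -0.020978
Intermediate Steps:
n = 12124 (n = Add(771, Add(11390, Mul(-1, 37))) = Add(771, Add(11390, -37)) = Add(771, 11353) = 12124)
Mul(-1, Mul(Add(Add(5953, Mul(-1, 19223)), n), Pow(Add(-33747, -20882), -1))) = Mul(-1, Mul(Add(Add(5953, Mul(-1, 19223)), 12124), Pow(Add(-33747, -20882), -1))) = Mul(-1, Mul(Add(Add(5953, -19223), 12124), Pow(-54629, -1))) = Mul(-1, Mul(Add(-13270, 12124), Rational(-1, 54629))) = Mul(-1, Mul(-1146, Rational(-1, 54629))) = Mul(-1, Rational(1146, 54629)) = Rational(-1146, 54629)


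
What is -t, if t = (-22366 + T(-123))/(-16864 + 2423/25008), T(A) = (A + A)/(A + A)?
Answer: -559303920/421732489 ≈ -1.3262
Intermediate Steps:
T(A) = 1 (T(A) = (2*A)/((2*A)) = (2*A)*(1/(2*A)) = 1)
t = 559303920/421732489 (t = (-22366 + 1)/(-16864 + 2423/25008) = -22365/(-16864 + 2423*(1/25008)) = -22365/(-16864 + 2423/25008) = -22365/(-421732489/25008) = -22365*(-25008/421732489) = 559303920/421732489 ≈ 1.3262)
-t = -1*559303920/421732489 = -559303920/421732489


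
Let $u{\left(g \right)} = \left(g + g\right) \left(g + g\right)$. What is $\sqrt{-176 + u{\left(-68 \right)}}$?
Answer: $4 \sqrt{1145} \approx 135.35$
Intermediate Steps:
$u{\left(g \right)} = 4 g^{2}$ ($u{\left(g \right)} = 2 g 2 g = 4 g^{2}$)
$\sqrt{-176 + u{\left(-68 \right)}} = \sqrt{-176 + 4 \left(-68\right)^{2}} = \sqrt{-176 + 4 \cdot 4624} = \sqrt{-176 + 18496} = \sqrt{18320} = 4 \sqrt{1145}$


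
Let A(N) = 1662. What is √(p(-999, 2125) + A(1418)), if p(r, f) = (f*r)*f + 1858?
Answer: I*√4511105855 ≈ 67165.0*I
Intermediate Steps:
p(r, f) = 1858 + r*f² (p(r, f) = r*f² + 1858 = 1858 + r*f²)
√(p(-999, 2125) + A(1418)) = √((1858 - 999*2125²) + 1662) = √((1858 - 999*4515625) + 1662) = √((1858 - 4511109375) + 1662) = √(-4511107517 + 1662) = √(-4511105855) = I*√4511105855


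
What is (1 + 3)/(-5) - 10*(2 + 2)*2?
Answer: -404/5 ≈ -80.800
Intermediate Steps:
(1 + 3)/(-5) - 10*(2 + 2)*2 = 4*(-1/5) - 40*2 = -4/5 - 10*8 = -4/5 - 80 = -404/5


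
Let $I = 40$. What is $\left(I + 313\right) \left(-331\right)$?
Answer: $-116843$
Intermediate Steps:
$\left(I + 313\right) \left(-331\right) = \left(40 + 313\right) \left(-331\right) = 353 \left(-331\right) = -116843$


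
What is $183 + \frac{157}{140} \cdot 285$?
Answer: $\frac{14073}{28} \approx 502.61$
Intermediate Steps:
$183 + \frac{157}{140} \cdot 285 = 183 + \frac{8949}{28} = \frac{14073}{28}$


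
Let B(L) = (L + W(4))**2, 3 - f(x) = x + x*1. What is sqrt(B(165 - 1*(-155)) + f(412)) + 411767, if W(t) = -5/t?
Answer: 411767 + sqrt(1612489)/4 ≈ 4.1208e+5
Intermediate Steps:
f(x) = 3 - 2*x (f(x) = 3 - (x + x*1) = 3 - (x + x) = 3 - 2*x)
B(L) = (-5/4 + L)**2 (B(L) = (L - 5/4)**2 = (-5/4 + L)**2)
sqrt(B(165 - 1*(-155)) + f(412)) + 411767 = sqrt((-5 + 4*(165 - 1*(-155)))**2/16 + (3 - 2*412)) + 411767 = sqrt((-5 + 4*(165 + 155))**2/16 + (3 - 824)) + 411767 = sqrt((-5 + 4*320)**2/16 - 821) + 411767 = sqrt((-5 + 1280)**2/16 - 821) + 411767 = sqrt((1/16)*1275**2 - 821) + 411767 = sqrt((1/16)*1625625 - 821) + 411767 = sqrt(1625625/16 - 821) + 411767 = sqrt(1612489/16) + 411767 = sqrt(1612489)/4 + 411767 = 411767 + sqrt(1612489)/4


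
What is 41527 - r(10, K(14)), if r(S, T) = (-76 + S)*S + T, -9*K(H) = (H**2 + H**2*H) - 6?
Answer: 42513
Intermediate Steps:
K(H) = 2/3 - H**2/9 - H**3/9 (K(H) = -((H**2 + H**2*H) - 6)/9 = -((H**2 + H**3) - 6)/9 = -(-6 + H**2 + H**3)/9 = 2/3 - H**2/9 - H**3/9)
r(S, T) = T + S*(-76 + S) (r(S, T) = S*(-76 + S) + T = T + S*(-76 + S))
41527 - r(10, K(14)) = 41527 - ((2/3 - 1/9*14**2 - 1/9*14**3) + 10**2 - 76*10) = 41527 - ((2/3 - 1/9*196 - 1/9*2744) + 100 - 760) = 41527 - ((2/3 - 196/9 - 2744/9) + 100 - 760) = 41527 - (-326 + 100 - 760) = 41527 - 1*(-986) = 41527 + 986 = 42513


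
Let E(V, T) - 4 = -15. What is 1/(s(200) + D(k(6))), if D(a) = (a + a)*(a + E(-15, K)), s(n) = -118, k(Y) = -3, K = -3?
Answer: -1/34 ≈ -0.029412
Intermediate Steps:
E(V, T) = -11 (E(V, T) = 4 - 15 = -11)
D(a) = 2*a*(-11 + a) (D(a) = (a + a)*(a - 11) = (2*a)*(-11 + a) = 2*a*(-11 + a))
1/(s(200) + D(k(6))) = 1/(-118 + 2*(-3)*(-11 - 3)) = 1/(-118 + 2*(-3)*(-14)) = 1/(-118 + 84) = 1/(-34) = -1/34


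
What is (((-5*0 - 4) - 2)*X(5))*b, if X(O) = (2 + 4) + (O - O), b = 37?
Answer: -1332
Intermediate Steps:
X(O) = 6 (X(O) = 6 + 0 = 6)
(((-5*0 - 4) - 2)*X(5))*b = (((-5*0 - 4) - 2)*6)*37 = (((0 - 4) - 2)*6)*37 = ((-4 - 2)*6)*37 = -6*6*37 = -36*37 = -1332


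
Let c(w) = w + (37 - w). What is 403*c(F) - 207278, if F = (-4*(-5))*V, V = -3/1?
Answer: -192367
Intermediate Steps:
V = -3 (V = -3*1 = -3)
F = -60 (F = -4*(-5)*(-3) = 20*(-3) = -60)
c(w) = 37
403*c(F) - 207278 = 403*37 - 207278 = 14911 - 207278 = -192367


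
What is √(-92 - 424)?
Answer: 2*I*√129 ≈ 22.716*I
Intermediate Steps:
√(-92 - 424) = √(-516) = 2*I*√129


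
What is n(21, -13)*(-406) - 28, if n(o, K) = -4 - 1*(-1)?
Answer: 1190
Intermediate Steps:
n(o, K) = -3 (n(o, K) = -4 + 1 = -3)
n(21, -13)*(-406) - 28 = -3*(-406) - 28 = 1218 - 28 = 1190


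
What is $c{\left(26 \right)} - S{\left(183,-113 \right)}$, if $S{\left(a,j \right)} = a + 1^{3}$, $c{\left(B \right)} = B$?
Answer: $-158$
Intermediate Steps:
$S{\left(a,j \right)} = 1 + a$ ($S{\left(a,j \right)} = a + 1 = 1 + a$)
$c{\left(26 \right)} - S{\left(183,-113 \right)} = 26 - \left(1 + 183\right) = 26 - 184 = -158$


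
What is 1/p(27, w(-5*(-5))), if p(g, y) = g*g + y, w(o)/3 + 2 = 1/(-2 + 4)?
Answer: 2/1449 ≈ 0.0013803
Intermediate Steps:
w(o) = -9/2 (w(o) = -6 + 3/(-2 + 4) = -6 + 3/2 = -9/2)
p(g, y) = y + g² (p(g, y) = g² + y = y + g²)
1/p(27, w(-5*(-5))) = 1/(-9/2 + 27²) = 1/(-9/2 + 729) = 1/(1449/2) = 2/1449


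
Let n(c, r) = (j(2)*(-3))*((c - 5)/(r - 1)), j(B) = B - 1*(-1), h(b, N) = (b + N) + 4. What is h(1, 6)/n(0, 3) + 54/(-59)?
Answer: -1132/2655 ≈ -0.42637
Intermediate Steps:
h(b, N) = 4 + N + b (h(b, N) = (N + b) + 4 = 4 + N + b)
j(B) = 1 + B (j(B) = B + 1 = 1 + B)
n(c, r) = -9*(-5 + c)/(-1 + r) (n(c, r) = ((1 + 2)*(-3))*((c - 5)/(r - 1)) = (3*(-3))*((-5 + c)/(-1 + r)) = -9*(-5 + c)/(-1 + r))
h(1, 6)/n(0, 3) + 54/(-59) = (4 + 6 + 1)/((9*(5 - 1*0)/(-1 + 3))) + 54/(-59) = 11/((9*(5 + 0)/2)) + 54*(-1/59) = 11/((9*(½)*5)) - 54/59 = 11/(45/2) - 54/59 = 11*(2/45) - 54/59 = 22/45 - 54/59 = -1132/2655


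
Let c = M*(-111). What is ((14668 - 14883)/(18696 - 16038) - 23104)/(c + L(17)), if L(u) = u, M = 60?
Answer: 61410647/17657094 ≈ 3.4780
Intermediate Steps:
c = -6660 (c = 60*(-111) = -6660)
((14668 - 14883)/(18696 - 16038) - 23104)/(c + L(17)) = ((14668 - 14883)/(18696 - 16038) - 23104)/(-6660 + 17) = (-215/2658 - 23104)/(-6643) = (-215*1/2658 - 23104)*(-1/6643) = (-215/2658 - 23104)*(-1/6643) = -61410647/2658*(-1/6643) = 61410647/17657094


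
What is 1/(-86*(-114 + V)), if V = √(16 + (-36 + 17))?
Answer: 19/186319 + I*√3/1117914 ≈ 0.00010198 + 1.5494e-6*I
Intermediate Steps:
V = I*√3 (V = √(16 - 19) = √(-3) = I*√3 ≈ 1.732*I)
1/(-86*(-114 + V)) = 1/(-86*(-114 + I*√3)) = 1/(9804 - 86*I*√3)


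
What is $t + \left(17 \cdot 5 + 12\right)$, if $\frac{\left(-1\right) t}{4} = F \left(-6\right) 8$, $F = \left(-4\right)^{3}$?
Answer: $-12191$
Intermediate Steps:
$F = -64$
$t = -12288$ ($t = - 4 \left(-64\right) \left(-6\right) 8 = - 4 \cdot 384 \cdot 8 = \left(-4\right) 3072 = -12288$)
$t + \left(17 \cdot 5 + 12\right) = -12288 + \left(17 \cdot 5 + 12\right) = -12288 + \left(85 + 12\right) = -12288 + 97 = -12191$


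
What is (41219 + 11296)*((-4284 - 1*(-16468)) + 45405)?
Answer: 3024286335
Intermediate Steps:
(41219 + 11296)*((-4284 - 1*(-16468)) + 45405) = 52515*((-4284 + 16468) + 45405) = 52515*(12184 + 45405) = 52515*57589 = 3024286335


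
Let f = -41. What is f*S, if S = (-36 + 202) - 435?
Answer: 11029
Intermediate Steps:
S = -269 (S = 166 - 435 = -269)
f*S = -41*(-269) = 11029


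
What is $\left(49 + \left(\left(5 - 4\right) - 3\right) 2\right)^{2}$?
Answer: $2025$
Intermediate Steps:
$\left(49 + \left(\left(5 - 4\right) - 3\right) 2\right)^{2} = \left(49 + \left(1 - 3\right) 2\right)^{2} = \left(49 - 4\right)^{2} = 45^{2} = 2025$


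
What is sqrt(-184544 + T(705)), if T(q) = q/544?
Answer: I*sqrt(3413301854)/136 ≈ 429.58*I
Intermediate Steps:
T(q) = q/544 (T(q) = q*(1/544) = q/544)
sqrt(-184544 + T(705)) = sqrt(-184544 + (1/544)*705) = sqrt(-184544 + 705/544) = sqrt(-100391231/544) = I*sqrt(3413301854)/136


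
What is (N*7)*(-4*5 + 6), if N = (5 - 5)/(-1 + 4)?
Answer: 0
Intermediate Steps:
N = 0 (N = 0/3 = 0*(⅓) = 0)
(N*7)*(-4*5 + 6) = (0*7)*(-4*5 + 6) = 0*(-20 + 6) = 0*(-14) = 0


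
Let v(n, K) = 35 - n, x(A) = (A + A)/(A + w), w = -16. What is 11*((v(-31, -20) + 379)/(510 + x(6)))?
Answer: 24475/2544 ≈ 9.6207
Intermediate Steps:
x(A) = 2*A/(-16 + A) (x(A) = (A + A)/(A - 16) = (2*A)/(-16 + A) = 2*A/(-16 + A))
11*((v(-31, -20) + 379)/(510 + x(6))) = 11*(((35 - 1*(-31)) + 379)/(510 + 2*6/(-16 + 6))) = 11*(((35 + 31) + 379)/(510 + 2*6/(-10))) = 11*((66 + 379)/(510 + 2*6*(-1/10))) = 11*(445/(510 - 6/5)) = 11*(445/(2544/5)) = 11*(445*(5/2544)) = 11*(2225/2544) = 24475/2544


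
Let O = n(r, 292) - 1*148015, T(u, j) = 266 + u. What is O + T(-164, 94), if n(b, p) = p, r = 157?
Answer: -147621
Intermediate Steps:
O = -147723 (O = 292 - 1*148015 = 292 - 148015 = -147723)
O + T(-164, 94) = -147723 + (266 - 164) = -147723 + 102 = -147621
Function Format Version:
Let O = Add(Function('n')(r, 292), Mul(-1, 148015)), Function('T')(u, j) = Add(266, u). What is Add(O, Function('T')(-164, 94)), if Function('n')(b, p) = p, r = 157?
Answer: -147621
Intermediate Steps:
O = -147723 (O = Add(292, Mul(-1, 148015)) = Add(292, -148015) = -147723)
Add(O, Function('T')(-164, 94)) = Add(-147723, Add(266, -164)) = Add(-147723, 102) = -147621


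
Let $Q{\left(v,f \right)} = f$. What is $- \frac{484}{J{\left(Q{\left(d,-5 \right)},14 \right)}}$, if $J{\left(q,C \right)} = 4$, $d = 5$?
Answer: $-121$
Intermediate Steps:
$- \frac{484}{J{\left(Q{\left(d,-5 \right)},14 \right)}} = - \frac{484}{4} = \left(-484\right) \frac{1}{4} = -121$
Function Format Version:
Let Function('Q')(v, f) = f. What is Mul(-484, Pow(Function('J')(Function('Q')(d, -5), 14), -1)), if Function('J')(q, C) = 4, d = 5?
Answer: -121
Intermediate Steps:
Mul(-484, Pow(Function('J')(Function('Q')(d, -5), 14), -1)) = Mul(-484, Pow(4, -1)) = Mul(-484, Rational(1, 4)) = -121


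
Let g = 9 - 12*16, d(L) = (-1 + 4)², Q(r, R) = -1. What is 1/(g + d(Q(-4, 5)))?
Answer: -1/174 ≈ -0.0057471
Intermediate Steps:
d(L) = 9 (d(L) = 3² = 9)
g = -183 (g = 9 - 192 = -183)
1/(g + d(Q(-4, 5))) = 1/(-183 + 9) = 1/(-174) = -1/174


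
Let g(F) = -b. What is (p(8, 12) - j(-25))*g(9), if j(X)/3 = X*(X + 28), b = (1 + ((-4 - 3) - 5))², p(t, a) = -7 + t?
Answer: -27346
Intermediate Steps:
b = 121 (b = (1 + (-7 - 5))² = (1 - 12)² = (-11)² = 121)
j(X) = 3*X*(28 + X) (j(X) = 3*(X*(X + 28)) = 3*(X*(28 + X)) = 3*X*(28 + X))
g(F) = -121 (g(F) = -1*121 = -121)
(p(8, 12) - j(-25))*g(9) = ((-7 + 8) - 3*(-25)*(28 - 25))*(-121) = (1 - 3*(-25)*3)*(-121) = (1 - 1*(-225))*(-121) = (1 + 225)*(-121) = 226*(-121) = -27346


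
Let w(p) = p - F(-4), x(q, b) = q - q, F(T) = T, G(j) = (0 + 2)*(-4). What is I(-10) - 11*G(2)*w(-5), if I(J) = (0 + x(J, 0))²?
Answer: -88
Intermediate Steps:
G(j) = -8 (G(j) = 2*(-4) = -8)
x(q, b) = 0
w(p) = 4 + p (w(p) = p - 1*(-4) = p + 4 = 4 + p)
I(J) = 0 (I(J) = (0 + 0)² = 0² = 0)
I(-10) - 11*G(2)*w(-5) = 0 - 11*(-8)*(4 - 5) = 0 - (-88)*(-1) = 0 - 1*88 = 0 - 88 = -88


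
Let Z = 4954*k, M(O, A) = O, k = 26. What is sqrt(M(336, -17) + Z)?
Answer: 2*sqrt(32285) ≈ 359.36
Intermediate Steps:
Z = 128804 (Z = 4954*26 = 128804)
sqrt(M(336, -17) + Z) = sqrt(336 + 128804) = sqrt(129140) = 2*sqrt(32285)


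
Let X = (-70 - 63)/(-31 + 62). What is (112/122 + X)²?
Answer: 40666129/3575881 ≈ 11.372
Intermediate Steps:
X = -133/31 ≈ -4.2903
(112/122 + X)² = (112/122 - 133/31)² = (112*(1/122) - 133/31)² = (56/61 - 133/31)² = (-6377/1891)² = 40666129/3575881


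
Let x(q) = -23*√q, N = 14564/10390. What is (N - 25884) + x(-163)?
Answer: -134460098/5195 - 23*I*√163 ≈ -25883.0 - 293.64*I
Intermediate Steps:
N = 7282/5195 (N = 14564*(1/10390) = 7282/5195 ≈ 1.4017)
(N - 25884) + x(-163) = (7282/5195 - 25884) - 23*I*√163 = -134460098/5195 - 23*I*√163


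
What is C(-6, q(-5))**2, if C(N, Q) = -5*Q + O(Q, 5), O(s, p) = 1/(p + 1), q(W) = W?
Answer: 22801/36 ≈ 633.36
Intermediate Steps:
O(s, p) = 1/(1 + p)
C(N, Q) = 1/6 - 5*Q (C(N, Q) = -5*Q + 1/(1 + 5) = -5*Q + 1/6 = 1/6 - 5*Q)
C(-6, q(-5))**2 = (1/6 - 5*(-5))**2 = (1/6 + 25)**2 = (151/6)**2 = 22801/36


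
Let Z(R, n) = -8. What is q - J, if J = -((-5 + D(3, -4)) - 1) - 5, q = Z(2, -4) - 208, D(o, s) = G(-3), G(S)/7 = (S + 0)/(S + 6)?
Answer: -224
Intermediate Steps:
G(S) = 7*S/(6 + S) (G(S) = 7*((S + 0)/(S + 6)) = 7*(S/(6 + S)) = 7*S/(6 + S))
D(o, s) = -7 (D(o, s) = 7*(-3)/(6 - 3) = 7*(-3)/3 = 7*(-3)*(⅓) = -7)
q = -216 (q = -8 - 208 = -216)
J = 8 (J = -((-5 - 7) - 1) - 5 = -(-12 - 1) - 5 = -1*(-13) - 5 = 13 - 5 = 8)
q - J = -216 - 1*8 = -216 - 8 = -224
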